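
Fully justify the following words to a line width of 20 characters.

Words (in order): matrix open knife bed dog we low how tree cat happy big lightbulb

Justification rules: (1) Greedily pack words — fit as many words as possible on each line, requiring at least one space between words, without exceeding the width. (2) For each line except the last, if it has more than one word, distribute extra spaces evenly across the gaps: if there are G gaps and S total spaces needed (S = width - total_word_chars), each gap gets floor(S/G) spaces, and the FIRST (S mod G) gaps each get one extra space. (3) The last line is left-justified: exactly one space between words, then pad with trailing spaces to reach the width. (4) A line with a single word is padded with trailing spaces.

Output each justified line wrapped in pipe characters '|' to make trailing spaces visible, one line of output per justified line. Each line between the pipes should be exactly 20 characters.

Answer: |matrix   open  knife|
|bed  dog  we low how|
|tree  cat  happy big|
|lightbulb           |

Derivation:
Line 1: ['matrix', 'open', 'knife'] (min_width=17, slack=3)
Line 2: ['bed', 'dog', 'we', 'low', 'how'] (min_width=18, slack=2)
Line 3: ['tree', 'cat', 'happy', 'big'] (min_width=18, slack=2)
Line 4: ['lightbulb'] (min_width=9, slack=11)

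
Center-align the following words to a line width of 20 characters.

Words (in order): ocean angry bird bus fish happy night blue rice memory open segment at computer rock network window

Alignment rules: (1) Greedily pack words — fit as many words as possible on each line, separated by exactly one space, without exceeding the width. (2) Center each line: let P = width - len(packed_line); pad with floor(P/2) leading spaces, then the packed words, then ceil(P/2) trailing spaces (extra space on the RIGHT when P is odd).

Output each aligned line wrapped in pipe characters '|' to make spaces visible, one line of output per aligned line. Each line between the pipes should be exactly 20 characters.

Line 1: ['ocean', 'angry', 'bird', 'bus'] (min_width=20, slack=0)
Line 2: ['fish', 'happy', 'night'] (min_width=16, slack=4)
Line 3: ['blue', 'rice', 'memory'] (min_width=16, slack=4)
Line 4: ['open', 'segment', 'at'] (min_width=15, slack=5)
Line 5: ['computer', 'rock'] (min_width=13, slack=7)
Line 6: ['network', 'window'] (min_width=14, slack=6)

Answer: |ocean angry bird bus|
|  fish happy night  |
|  blue rice memory  |
|  open segment at   |
|   computer rock    |
|   network window   |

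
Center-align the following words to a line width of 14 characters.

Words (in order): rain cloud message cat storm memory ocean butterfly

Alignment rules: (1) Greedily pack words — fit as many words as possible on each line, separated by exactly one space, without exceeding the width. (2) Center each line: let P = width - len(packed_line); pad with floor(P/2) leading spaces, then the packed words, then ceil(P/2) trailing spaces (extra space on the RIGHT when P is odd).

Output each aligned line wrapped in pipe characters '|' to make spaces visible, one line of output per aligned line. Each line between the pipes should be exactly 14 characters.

Answer: |  rain cloud  |
| message cat  |
| storm memory |
|    ocean     |
|  butterfly   |

Derivation:
Line 1: ['rain', 'cloud'] (min_width=10, slack=4)
Line 2: ['message', 'cat'] (min_width=11, slack=3)
Line 3: ['storm', 'memory'] (min_width=12, slack=2)
Line 4: ['ocean'] (min_width=5, slack=9)
Line 5: ['butterfly'] (min_width=9, slack=5)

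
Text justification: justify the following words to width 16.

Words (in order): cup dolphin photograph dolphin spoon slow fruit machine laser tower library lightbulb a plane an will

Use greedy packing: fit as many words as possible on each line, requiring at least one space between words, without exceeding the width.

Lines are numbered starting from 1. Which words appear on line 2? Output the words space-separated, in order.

Answer: photograph

Derivation:
Line 1: ['cup', 'dolphin'] (min_width=11, slack=5)
Line 2: ['photograph'] (min_width=10, slack=6)
Line 3: ['dolphin', 'spoon'] (min_width=13, slack=3)
Line 4: ['slow', 'fruit'] (min_width=10, slack=6)
Line 5: ['machine', 'laser'] (min_width=13, slack=3)
Line 6: ['tower', 'library'] (min_width=13, slack=3)
Line 7: ['lightbulb', 'a'] (min_width=11, slack=5)
Line 8: ['plane', 'an', 'will'] (min_width=13, slack=3)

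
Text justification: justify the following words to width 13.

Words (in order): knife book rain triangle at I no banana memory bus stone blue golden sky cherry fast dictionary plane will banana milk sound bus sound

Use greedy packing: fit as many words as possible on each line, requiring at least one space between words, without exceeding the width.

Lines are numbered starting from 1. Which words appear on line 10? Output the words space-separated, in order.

Answer: plane will

Derivation:
Line 1: ['knife', 'book'] (min_width=10, slack=3)
Line 2: ['rain', 'triangle'] (min_width=13, slack=0)
Line 3: ['at', 'I', 'no'] (min_width=7, slack=6)
Line 4: ['banana', 'memory'] (min_width=13, slack=0)
Line 5: ['bus', 'stone'] (min_width=9, slack=4)
Line 6: ['blue', 'golden'] (min_width=11, slack=2)
Line 7: ['sky', 'cherry'] (min_width=10, slack=3)
Line 8: ['fast'] (min_width=4, slack=9)
Line 9: ['dictionary'] (min_width=10, slack=3)
Line 10: ['plane', 'will'] (min_width=10, slack=3)
Line 11: ['banana', 'milk'] (min_width=11, slack=2)
Line 12: ['sound', 'bus'] (min_width=9, slack=4)
Line 13: ['sound'] (min_width=5, slack=8)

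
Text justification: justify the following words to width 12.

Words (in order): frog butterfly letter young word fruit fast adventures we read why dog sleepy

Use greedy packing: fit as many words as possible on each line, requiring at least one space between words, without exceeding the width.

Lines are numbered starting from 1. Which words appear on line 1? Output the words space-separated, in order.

Answer: frog

Derivation:
Line 1: ['frog'] (min_width=4, slack=8)
Line 2: ['butterfly'] (min_width=9, slack=3)
Line 3: ['letter', 'young'] (min_width=12, slack=0)
Line 4: ['word', 'fruit'] (min_width=10, slack=2)
Line 5: ['fast'] (min_width=4, slack=8)
Line 6: ['adventures'] (min_width=10, slack=2)
Line 7: ['we', 'read', 'why'] (min_width=11, slack=1)
Line 8: ['dog', 'sleepy'] (min_width=10, slack=2)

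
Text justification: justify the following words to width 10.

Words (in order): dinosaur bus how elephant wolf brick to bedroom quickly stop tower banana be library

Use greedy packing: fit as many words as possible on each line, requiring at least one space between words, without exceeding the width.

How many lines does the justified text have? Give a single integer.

Answer: 9

Derivation:
Line 1: ['dinosaur'] (min_width=8, slack=2)
Line 2: ['bus', 'how'] (min_width=7, slack=3)
Line 3: ['elephant'] (min_width=8, slack=2)
Line 4: ['wolf', 'brick'] (min_width=10, slack=0)
Line 5: ['to', 'bedroom'] (min_width=10, slack=0)
Line 6: ['quickly'] (min_width=7, slack=3)
Line 7: ['stop', 'tower'] (min_width=10, slack=0)
Line 8: ['banana', 'be'] (min_width=9, slack=1)
Line 9: ['library'] (min_width=7, slack=3)
Total lines: 9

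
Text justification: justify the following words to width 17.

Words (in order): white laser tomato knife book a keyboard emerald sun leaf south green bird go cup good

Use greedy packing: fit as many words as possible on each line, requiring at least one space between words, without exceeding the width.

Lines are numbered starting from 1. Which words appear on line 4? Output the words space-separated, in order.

Answer: emerald sun leaf

Derivation:
Line 1: ['white', 'laser'] (min_width=11, slack=6)
Line 2: ['tomato', 'knife', 'book'] (min_width=17, slack=0)
Line 3: ['a', 'keyboard'] (min_width=10, slack=7)
Line 4: ['emerald', 'sun', 'leaf'] (min_width=16, slack=1)
Line 5: ['south', 'green', 'bird'] (min_width=16, slack=1)
Line 6: ['go', 'cup', 'good'] (min_width=11, slack=6)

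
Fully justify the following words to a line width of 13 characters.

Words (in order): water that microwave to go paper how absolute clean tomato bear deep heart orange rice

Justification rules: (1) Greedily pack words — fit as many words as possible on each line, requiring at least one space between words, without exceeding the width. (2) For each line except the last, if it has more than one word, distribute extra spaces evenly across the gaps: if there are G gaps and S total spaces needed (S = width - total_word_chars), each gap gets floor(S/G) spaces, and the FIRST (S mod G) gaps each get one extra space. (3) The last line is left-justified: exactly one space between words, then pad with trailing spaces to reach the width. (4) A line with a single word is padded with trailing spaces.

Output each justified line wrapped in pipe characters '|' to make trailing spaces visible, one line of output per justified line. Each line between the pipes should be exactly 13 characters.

Line 1: ['water', 'that'] (min_width=10, slack=3)
Line 2: ['microwave', 'to'] (min_width=12, slack=1)
Line 3: ['go', 'paper', 'how'] (min_width=12, slack=1)
Line 4: ['absolute'] (min_width=8, slack=5)
Line 5: ['clean', 'tomato'] (min_width=12, slack=1)
Line 6: ['bear', 'deep'] (min_width=9, slack=4)
Line 7: ['heart', 'orange'] (min_width=12, slack=1)
Line 8: ['rice'] (min_width=4, slack=9)

Answer: |water    that|
|microwave  to|
|go  paper how|
|absolute     |
|clean  tomato|
|bear     deep|
|heart  orange|
|rice         |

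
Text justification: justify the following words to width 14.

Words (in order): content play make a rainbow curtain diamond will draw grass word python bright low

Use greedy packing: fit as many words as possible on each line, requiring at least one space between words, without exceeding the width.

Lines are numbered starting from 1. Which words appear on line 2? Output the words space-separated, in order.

Answer: make a rainbow

Derivation:
Line 1: ['content', 'play'] (min_width=12, slack=2)
Line 2: ['make', 'a', 'rainbow'] (min_width=14, slack=0)
Line 3: ['curtain'] (min_width=7, slack=7)
Line 4: ['diamond', 'will'] (min_width=12, slack=2)
Line 5: ['draw', 'grass'] (min_width=10, slack=4)
Line 6: ['word', 'python'] (min_width=11, slack=3)
Line 7: ['bright', 'low'] (min_width=10, slack=4)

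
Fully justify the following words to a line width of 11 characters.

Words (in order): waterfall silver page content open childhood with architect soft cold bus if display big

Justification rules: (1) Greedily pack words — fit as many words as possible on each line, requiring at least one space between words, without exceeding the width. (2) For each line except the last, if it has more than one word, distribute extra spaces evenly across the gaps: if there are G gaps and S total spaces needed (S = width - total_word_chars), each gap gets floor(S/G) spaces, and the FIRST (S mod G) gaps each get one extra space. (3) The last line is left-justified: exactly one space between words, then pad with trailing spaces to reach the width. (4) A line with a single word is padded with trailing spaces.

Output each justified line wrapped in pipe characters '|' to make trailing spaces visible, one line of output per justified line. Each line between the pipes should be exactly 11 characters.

Line 1: ['waterfall'] (min_width=9, slack=2)
Line 2: ['silver', 'page'] (min_width=11, slack=0)
Line 3: ['content'] (min_width=7, slack=4)
Line 4: ['open'] (min_width=4, slack=7)
Line 5: ['childhood'] (min_width=9, slack=2)
Line 6: ['with'] (min_width=4, slack=7)
Line 7: ['architect'] (min_width=9, slack=2)
Line 8: ['soft', 'cold'] (min_width=9, slack=2)
Line 9: ['bus', 'if'] (min_width=6, slack=5)
Line 10: ['display', 'big'] (min_width=11, slack=0)

Answer: |waterfall  |
|silver page|
|content    |
|open       |
|childhood  |
|with       |
|architect  |
|soft   cold|
|bus      if|
|display big|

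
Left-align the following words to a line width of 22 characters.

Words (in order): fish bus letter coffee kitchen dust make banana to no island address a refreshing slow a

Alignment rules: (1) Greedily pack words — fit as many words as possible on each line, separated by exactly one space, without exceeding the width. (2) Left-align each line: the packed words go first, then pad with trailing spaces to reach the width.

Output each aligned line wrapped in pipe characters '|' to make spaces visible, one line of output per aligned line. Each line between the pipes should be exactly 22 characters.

Line 1: ['fish', 'bus', 'letter', 'coffee'] (min_width=22, slack=0)
Line 2: ['kitchen', 'dust', 'make'] (min_width=17, slack=5)
Line 3: ['banana', 'to', 'no', 'island'] (min_width=19, slack=3)
Line 4: ['address', 'a', 'refreshing'] (min_width=20, slack=2)
Line 5: ['slow', 'a'] (min_width=6, slack=16)

Answer: |fish bus letter coffee|
|kitchen dust make     |
|banana to no island   |
|address a refreshing  |
|slow a                |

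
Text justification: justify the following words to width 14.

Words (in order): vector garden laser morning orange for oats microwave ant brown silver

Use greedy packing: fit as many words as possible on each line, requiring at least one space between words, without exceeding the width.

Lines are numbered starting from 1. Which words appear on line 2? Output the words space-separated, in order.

Line 1: ['vector', 'garden'] (min_width=13, slack=1)
Line 2: ['laser', 'morning'] (min_width=13, slack=1)
Line 3: ['orange', 'for'] (min_width=10, slack=4)
Line 4: ['oats', 'microwave'] (min_width=14, slack=0)
Line 5: ['ant', 'brown'] (min_width=9, slack=5)
Line 6: ['silver'] (min_width=6, slack=8)

Answer: laser morning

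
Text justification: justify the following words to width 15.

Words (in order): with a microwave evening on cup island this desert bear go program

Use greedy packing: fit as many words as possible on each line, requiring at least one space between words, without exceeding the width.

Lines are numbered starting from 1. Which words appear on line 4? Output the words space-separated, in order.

Line 1: ['with', 'a'] (min_width=6, slack=9)
Line 2: ['microwave'] (min_width=9, slack=6)
Line 3: ['evening', 'on', 'cup'] (min_width=14, slack=1)
Line 4: ['island', 'this'] (min_width=11, slack=4)
Line 5: ['desert', 'bear', 'go'] (min_width=14, slack=1)
Line 6: ['program'] (min_width=7, slack=8)

Answer: island this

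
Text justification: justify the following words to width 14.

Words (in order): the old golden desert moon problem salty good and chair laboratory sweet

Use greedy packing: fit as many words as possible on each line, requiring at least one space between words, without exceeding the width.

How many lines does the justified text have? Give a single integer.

Answer: 6

Derivation:
Line 1: ['the', 'old', 'golden'] (min_width=14, slack=0)
Line 2: ['desert', 'moon'] (min_width=11, slack=3)
Line 3: ['problem', 'salty'] (min_width=13, slack=1)
Line 4: ['good', 'and', 'chair'] (min_width=14, slack=0)
Line 5: ['laboratory'] (min_width=10, slack=4)
Line 6: ['sweet'] (min_width=5, slack=9)
Total lines: 6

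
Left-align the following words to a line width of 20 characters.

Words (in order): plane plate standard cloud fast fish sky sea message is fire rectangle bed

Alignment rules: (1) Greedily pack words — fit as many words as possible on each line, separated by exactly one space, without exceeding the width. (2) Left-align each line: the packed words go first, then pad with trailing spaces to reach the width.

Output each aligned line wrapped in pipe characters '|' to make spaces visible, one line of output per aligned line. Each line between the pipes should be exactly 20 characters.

Line 1: ['plane', 'plate', 'standard'] (min_width=20, slack=0)
Line 2: ['cloud', 'fast', 'fish', 'sky'] (min_width=19, slack=1)
Line 3: ['sea', 'message', 'is', 'fire'] (min_width=19, slack=1)
Line 4: ['rectangle', 'bed'] (min_width=13, slack=7)

Answer: |plane plate standard|
|cloud fast fish sky |
|sea message is fire |
|rectangle bed       |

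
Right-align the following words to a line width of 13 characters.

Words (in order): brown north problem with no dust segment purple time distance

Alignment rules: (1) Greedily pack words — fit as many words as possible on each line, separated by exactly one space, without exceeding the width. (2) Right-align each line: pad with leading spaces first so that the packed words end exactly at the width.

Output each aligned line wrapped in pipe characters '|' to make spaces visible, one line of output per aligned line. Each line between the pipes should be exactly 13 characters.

Answer: |  brown north|
| problem with|
|      no dust|
|      segment|
|  purple time|
|     distance|

Derivation:
Line 1: ['brown', 'north'] (min_width=11, slack=2)
Line 2: ['problem', 'with'] (min_width=12, slack=1)
Line 3: ['no', 'dust'] (min_width=7, slack=6)
Line 4: ['segment'] (min_width=7, slack=6)
Line 5: ['purple', 'time'] (min_width=11, slack=2)
Line 6: ['distance'] (min_width=8, slack=5)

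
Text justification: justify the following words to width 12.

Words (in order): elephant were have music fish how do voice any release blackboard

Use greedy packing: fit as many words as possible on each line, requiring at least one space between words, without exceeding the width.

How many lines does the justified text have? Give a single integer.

Answer: 6

Derivation:
Line 1: ['elephant'] (min_width=8, slack=4)
Line 2: ['were', 'have'] (min_width=9, slack=3)
Line 3: ['music', 'fish'] (min_width=10, slack=2)
Line 4: ['how', 'do', 'voice'] (min_width=12, slack=0)
Line 5: ['any', 'release'] (min_width=11, slack=1)
Line 6: ['blackboard'] (min_width=10, slack=2)
Total lines: 6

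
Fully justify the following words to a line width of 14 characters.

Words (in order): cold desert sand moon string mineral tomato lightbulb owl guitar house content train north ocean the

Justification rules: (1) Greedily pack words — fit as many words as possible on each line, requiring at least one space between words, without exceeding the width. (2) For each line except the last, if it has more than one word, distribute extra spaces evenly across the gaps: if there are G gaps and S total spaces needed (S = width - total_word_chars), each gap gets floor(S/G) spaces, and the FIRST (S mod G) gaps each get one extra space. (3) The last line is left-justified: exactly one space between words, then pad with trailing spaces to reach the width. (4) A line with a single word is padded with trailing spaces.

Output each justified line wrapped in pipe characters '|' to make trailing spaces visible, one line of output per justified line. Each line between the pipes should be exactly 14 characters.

Line 1: ['cold', 'desert'] (min_width=11, slack=3)
Line 2: ['sand', 'moon'] (min_width=9, slack=5)
Line 3: ['string', 'mineral'] (min_width=14, slack=0)
Line 4: ['tomato'] (min_width=6, slack=8)
Line 5: ['lightbulb', 'owl'] (min_width=13, slack=1)
Line 6: ['guitar', 'house'] (min_width=12, slack=2)
Line 7: ['content', 'train'] (min_width=13, slack=1)
Line 8: ['north', 'ocean'] (min_width=11, slack=3)
Line 9: ['the'] (min_width=3, slack=11)

Answer: |cold    desert|
|sand      moon|
|string mineral|
|tomato        |
|lightbulb  owl|
|guitar   house|
|content  train|
|north    ocean|
|the           |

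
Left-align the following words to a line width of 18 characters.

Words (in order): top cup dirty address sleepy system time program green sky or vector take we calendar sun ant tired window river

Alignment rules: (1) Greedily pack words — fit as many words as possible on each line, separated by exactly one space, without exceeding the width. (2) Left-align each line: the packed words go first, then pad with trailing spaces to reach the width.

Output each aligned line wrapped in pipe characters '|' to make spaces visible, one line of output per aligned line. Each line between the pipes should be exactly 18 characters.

Answer: |top cup dirty     |
|address sleepy    |
|system time       |
|program green sky |
|or vector take we |
|calendar sun ant  |
|tired window river|

Derivation:
Line 1: ['top', 'cup', 'dirty'] (min_width=13, slack=5)
Line 2: ['address', 'sleepy'] (min_width=14, slack=4)
Line 3: ['system', 'time'] (min_width=11, slack=7)
Line 4: ['program', 'green', 'sky'] (min_width=17, slack=1)
Line 5: ['or', 'vector', 'take', 'we'] (min_width=17, slack=1)
Line 6: ['calendar', 'sun', 'ant'] (min_width=16, slack=2)
Line 7: ['tired', 'window', 'river'] (min_width=18, slack=0)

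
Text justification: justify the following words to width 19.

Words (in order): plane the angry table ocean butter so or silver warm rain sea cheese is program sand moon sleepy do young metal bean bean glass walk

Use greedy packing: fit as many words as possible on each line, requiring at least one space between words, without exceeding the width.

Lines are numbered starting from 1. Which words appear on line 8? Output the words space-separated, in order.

Line 1: ['plane', 'the', 'angry'] (min_width=15, slack=4)
Line 2: ['table', 'ocean', 'butter'] (min_width=18, slack=1)
Line 3: ['so', 'or', 'silver', 'warm'] (min_width=17, slack=2)
Line 4: ['rain', 'sea', 'cheese', 'is'] (min_width=18, slack=1)
Line 5: ['program', 'sand', 'moon'] (min_width=17, slack=2)
Line 6: ['sleepy', 'do', 'young'] (min_width=15, slack=4)
Line 7: ['metal', 'bean', 'bean'] (min_width=15, slack=4)
Line 8: ['glass', 'walk'] (min_width=10, slack=9)

Answer: glass walk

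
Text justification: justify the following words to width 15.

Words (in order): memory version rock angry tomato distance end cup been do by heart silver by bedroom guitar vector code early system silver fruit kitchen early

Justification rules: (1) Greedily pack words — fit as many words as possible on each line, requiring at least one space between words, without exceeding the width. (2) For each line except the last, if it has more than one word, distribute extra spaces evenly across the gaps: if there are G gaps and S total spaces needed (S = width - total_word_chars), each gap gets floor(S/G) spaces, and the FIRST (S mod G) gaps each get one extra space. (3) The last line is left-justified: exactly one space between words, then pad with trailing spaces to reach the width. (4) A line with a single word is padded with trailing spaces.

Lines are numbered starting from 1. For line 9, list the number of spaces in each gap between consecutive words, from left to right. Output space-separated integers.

Line 1: ['memory', 'version'] (min_width=14, slack=1)
Line 2: ['rock', 'angry'] (min_width=10, slack=5)
Line 3: ['tomato', 'distance'] (min_width=15, slack=0)
Line 4: ['end', 'cup', 'been', 'do'] (min_width=15, slack=0)
Line 5: ['by', 'heart', 'silver'] (min_width=15, slack=0)
Line 6: ['by', 'bedroom'] (min_width=10, slack=5)
Line 7: ['guitar', 'vector'] (min_width=13, slack=2)
Line 8: ['code', 'early'] (min_width=10, slack=5)
Line 9: ['system', 'silver'] (min_width=13, slack=2)
Line 10: ['fruit', 'kitchen'] (min_width=13, slack=2)
Line 11: ['early'] (min_width=5, slack=10)

Answer: 3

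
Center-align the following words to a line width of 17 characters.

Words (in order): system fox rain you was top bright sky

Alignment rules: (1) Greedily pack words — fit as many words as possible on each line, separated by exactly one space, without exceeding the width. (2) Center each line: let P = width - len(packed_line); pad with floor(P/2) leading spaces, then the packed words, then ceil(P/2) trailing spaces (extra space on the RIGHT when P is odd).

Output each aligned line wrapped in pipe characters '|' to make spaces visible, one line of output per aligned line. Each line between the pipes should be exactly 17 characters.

Line 1: ['system', 'fox', 'rain'] (min_width=15, slack=2)
Line 2: ['you', 'was', 'top'] (min_width=11, slack=6)
Line 3: ['bright', 'sky'] (min_width=10, slack=7)

Answer: | system fox rain |
|   you was top   |
|   bright sky    |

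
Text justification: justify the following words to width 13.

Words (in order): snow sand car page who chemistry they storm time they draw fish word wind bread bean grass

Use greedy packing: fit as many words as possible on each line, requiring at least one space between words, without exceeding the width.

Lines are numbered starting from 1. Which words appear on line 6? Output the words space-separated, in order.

Answer: draw fish

Derivation:
Line 1: ['snow', 'sand', 'car'] (min_width=13, slack=0)
Line 2: ['page', 'who'] (min_width=8, slack=5)
Line 3: ['chemistry'] (min_width=9, slack=4)
Line 4: ['they', 'storm'] (min_width=10, slack=3)
Line 5: ['time', 'they'] (min_width=9, slack=4)
Line 6: ['draw', 'fish'] (min_width=9, slack=4)
Line 7: ['word', 'wind'] (min_width=9, slack=4)
Line 8: ['bread', 'bean'] (min_width=10, slack=3)
Line 9: ['grass'] (min_width=5, slack=8)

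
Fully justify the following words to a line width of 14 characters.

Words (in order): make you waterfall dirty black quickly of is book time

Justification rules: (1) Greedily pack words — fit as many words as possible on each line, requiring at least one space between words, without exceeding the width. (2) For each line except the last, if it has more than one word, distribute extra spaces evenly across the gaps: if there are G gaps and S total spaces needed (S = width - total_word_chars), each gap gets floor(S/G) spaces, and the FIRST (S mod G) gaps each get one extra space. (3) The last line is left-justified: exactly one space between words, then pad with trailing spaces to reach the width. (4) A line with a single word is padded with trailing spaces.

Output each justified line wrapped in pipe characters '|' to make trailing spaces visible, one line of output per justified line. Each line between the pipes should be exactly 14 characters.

Answer: |make       you|
|waterfall     |
|dirty    black|
|quickly  of is|
|book time     |

Derivation:
Line 1: ['make', 'you'] (min_width=8, slack=6)
Line 2: ['waterfall'] (min_width=9, slack=5)
Line 3: ['dirty', 'black'] (min_width=11, slack=3)
Line 4: ['quickly', 'of', 'is'] (min_width=13, slack=1)
Line 5: ['book', 'time'] (min_width=9, slack=5)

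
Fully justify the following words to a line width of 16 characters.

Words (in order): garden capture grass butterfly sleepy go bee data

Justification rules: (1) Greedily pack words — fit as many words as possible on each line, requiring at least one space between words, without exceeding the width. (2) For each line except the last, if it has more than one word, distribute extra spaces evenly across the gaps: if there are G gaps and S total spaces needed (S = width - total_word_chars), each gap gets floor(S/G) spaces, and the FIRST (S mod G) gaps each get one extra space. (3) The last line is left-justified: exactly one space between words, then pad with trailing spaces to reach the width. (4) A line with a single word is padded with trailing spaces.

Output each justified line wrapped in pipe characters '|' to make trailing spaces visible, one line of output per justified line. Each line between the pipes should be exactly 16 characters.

Answer: |garden   capture|
|grass  butterfly|
|sleepy   go  bee|
|data            |

Derivation:
Line 1: ['garden', 'capture'] (min_width=14, slack=2)
Line 2: ['grass', 'butterfly'] (min_width=15, slack=1)
Line 3: ['sleepy', 'go', 'bee'] (min_width=13, slack=3)
Line 4: ['data'] (min_width=4, slack=12)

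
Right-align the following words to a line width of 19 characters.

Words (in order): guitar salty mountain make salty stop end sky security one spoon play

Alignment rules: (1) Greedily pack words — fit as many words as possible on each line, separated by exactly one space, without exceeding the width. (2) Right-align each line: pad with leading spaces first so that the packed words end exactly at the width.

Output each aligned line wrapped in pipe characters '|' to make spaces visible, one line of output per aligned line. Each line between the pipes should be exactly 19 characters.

Answer: |       guitar salty|
|mountain make salty|
|       stop end sky|
| security one spoon|
|               play|

Derivation:
Line 1: ['guitar', 'salty'] (min_width=12, slack=7)
Line 2: ['mountain', 'make', 'salty'] (min_width=19, slack=0)
Line 3: ['stop', 'end', 'sky'] (min_width=12, slack=7)
Line 4: ['security', 'one', 'spoon'] (min_width=18, slack=1)
Line 5: ['play'] (min_width=4, slack=15)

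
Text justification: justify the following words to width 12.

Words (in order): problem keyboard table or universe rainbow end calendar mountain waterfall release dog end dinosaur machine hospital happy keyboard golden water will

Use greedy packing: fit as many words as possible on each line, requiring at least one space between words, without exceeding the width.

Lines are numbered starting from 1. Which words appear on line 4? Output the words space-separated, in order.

Line 1: ['problem'] (min_width=7, slack=5)
Line 2: ['keyboard'] (min_width=8, slack=4)
Line 3: ['table', 'or'] (min_width=8, slack=4)
Line 4: ['universe'] (min_width=8, slack=4)
Line 5: ['rainbow', 'end'] (min_width=11, slack=1)
Line 6: ['calendar'] (min_width=8, slack=4)
Line 7: ['mountain'] (min_width=8, slack=4)
Line 8: ['waterfall'] (min_width=9, slack=3)
Line 9: ['release', 'dog'] (min_width=11, slack=1)
Line 10: ['end', 'dinosaur'] (min_width=12, slack=0)
Line 11: ['machine'] (min_width=7, slack=5)
Line 12: ['hospital'] (min_width=8, slack=4)
Line 13: ['happy'] (min_width=5, slack=7)
Line 14: ['keyboard'] (min_width=8, slack=4)
Line 15: ['golden', 'water'] (min_width=12, slack=0)
Line 16: ['will'] (min_width=4, slack=8)

Answer: universe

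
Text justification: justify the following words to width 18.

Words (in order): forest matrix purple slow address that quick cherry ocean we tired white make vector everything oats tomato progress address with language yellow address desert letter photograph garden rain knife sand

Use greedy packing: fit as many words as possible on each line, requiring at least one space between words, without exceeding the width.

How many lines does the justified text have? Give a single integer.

Line 1: ['forest', 'matrix'] (min_width=13, slack=5)
Line 2: ['purple', 'slow'] (min_width=11, slack=7)
Line 3: ['address', 'that', 'quick'] (min_width=18, slack=0)
Line 4: ['cherry', 'ocean', 'we'] (min_width=15, slack=3)
Line 5: ['tired', 'white', 'make'] (min_width=16, slack=2)
Line 6: ['vector', 'everything'] (min_width=17, slack=1)
Line 7: ['oats', 'tomato'] (min_width=11, slack=7)
Line 8: ['progress', 'address'] (min_width=16, slack=2)
Line 9: ['with', 'language'] (min_width=13, slack=5)
Line 10: ['yellow', 'address'] (min_width=14, slack=4)
Line 11: ['desert', 'letter'] (min_width=13, slack=5)
Line 12: ['photograph', 'garden'] (min_width=17, slack=1)
Line 13: ['rain', 'knife', 'sand'] (min_width=15, slack=3)
Total lines: 13

Answer: 13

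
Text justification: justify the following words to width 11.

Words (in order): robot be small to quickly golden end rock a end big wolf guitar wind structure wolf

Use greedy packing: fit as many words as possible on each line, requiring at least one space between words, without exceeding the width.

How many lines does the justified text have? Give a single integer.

Answer: 9

Derivation:
Line 1: ['robot', 'be'] (min_width=8, slack=3)
Line 2: ['small', 'to'] (min_width=8, slack=3)
Line 3: ['quickly'] (min_width=7, slack=4)
Line 4: ['golden', 'end'] (min_width=10, slack=1)
Line 5: ['rock', 'a', 'end'] (min_width=10, slack=1)
Line 6: ['big', 'wolf'] (min_width=8, slack=3)
Line 7: ['guitar', 'wind'] (min_width=11, slack=0)
Line 8: ['structure'] (min_width=9, slack=2)
Line 9: ['wolf'] (min_width=4, slack=7)
Total lines: 9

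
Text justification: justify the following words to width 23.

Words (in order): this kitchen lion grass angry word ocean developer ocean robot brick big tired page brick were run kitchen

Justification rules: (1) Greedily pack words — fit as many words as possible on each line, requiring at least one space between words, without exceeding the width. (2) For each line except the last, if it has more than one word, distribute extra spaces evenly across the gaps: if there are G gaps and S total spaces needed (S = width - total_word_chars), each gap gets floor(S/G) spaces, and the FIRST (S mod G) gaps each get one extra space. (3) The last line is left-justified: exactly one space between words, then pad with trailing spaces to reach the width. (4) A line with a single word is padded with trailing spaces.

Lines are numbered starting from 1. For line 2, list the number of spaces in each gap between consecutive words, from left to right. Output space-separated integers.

Line 1: ['this', 'kitchen', 'lion', 'grass'] (min_width=23, slack=0)
Line 2: ['angry', 'word', 'ocean'] (min_width=16, slack=7)
Line 3: ['developer', 'ocean', 'robot'] (min_width=21, slack=2)
Line 4: ['brick', 'big', 'tired', 'page'] (min_width=20, slack=3)
Line 5: ['brick', 'were', 'run', 'kitchen'] (min_width=22, slack=1)

Answer: 5 4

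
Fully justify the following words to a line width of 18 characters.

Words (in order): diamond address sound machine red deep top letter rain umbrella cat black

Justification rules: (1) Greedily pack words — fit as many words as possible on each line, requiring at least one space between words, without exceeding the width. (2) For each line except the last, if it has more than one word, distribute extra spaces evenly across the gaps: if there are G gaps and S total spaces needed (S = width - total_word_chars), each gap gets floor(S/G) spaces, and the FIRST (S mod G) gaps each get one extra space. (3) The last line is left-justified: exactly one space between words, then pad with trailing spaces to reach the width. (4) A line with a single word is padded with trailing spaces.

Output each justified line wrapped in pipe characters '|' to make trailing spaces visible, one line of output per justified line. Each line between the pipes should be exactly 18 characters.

Line 1: ['diamond', 'address'] (min_width=15, slack=3)
Line 2: ['sound', 'machine', 'red'] (min_width=17, slack=1)
Line 3: ['deep', 'top', 'letter'] (min_width=15, slack=3)
Line 4: ['rain', 'umbrella', 'cat'] (min_width=17, slack=1)
Line 5: ['black'] (min_width=5, slack=13)

Answer: |diamond    address|
|sound  machine red|
|deep   top  letter|
|rain  umbrella cat|
|black             |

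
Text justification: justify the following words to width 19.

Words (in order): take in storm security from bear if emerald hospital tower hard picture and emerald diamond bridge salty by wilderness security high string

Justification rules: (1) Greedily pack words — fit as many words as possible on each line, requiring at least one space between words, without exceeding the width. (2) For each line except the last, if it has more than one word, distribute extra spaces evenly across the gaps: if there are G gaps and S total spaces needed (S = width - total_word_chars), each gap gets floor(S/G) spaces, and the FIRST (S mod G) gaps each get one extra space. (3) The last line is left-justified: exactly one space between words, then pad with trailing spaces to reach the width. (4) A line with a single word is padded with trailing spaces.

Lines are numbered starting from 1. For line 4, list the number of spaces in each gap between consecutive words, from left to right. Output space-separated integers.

Answer: 2 1

Derivation:
Line 1: ['take', 'in', 'storm'] (min_width=13, slack=6)
Line 2: ['security', 'from', 'bear'] (min_width=18, slack=1)
Line 3: ['if', 'emerald', 'hospital'] (min_width=19, slack=0)
Line 4: ['tower', 'hard', 'picture'] (min_width=18, slack=1)
Line 5: ['and', 'emerald', 'diamond'] (min_width=19, slack=0)
Line 6: ['bridge', 'salty', 'by'] (min_width=15, slack=4)
Line 7: ['wilderness', 'security'] (min_width=19, slack=0)
Line 8: ['high', 'string'] (min_width=11, slack=8)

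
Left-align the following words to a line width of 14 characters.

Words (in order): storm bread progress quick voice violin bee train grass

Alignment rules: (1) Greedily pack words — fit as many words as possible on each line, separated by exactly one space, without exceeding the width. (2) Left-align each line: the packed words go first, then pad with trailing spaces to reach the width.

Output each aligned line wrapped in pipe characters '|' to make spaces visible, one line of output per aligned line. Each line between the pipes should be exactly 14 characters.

Answer: |storm bread   |
|progress quick|
|voice violin  |
|bee train     |
|grass         |

Derivation:
Line 1: ['storm', 'bread'] (min_width=11, slack=3)
Line 2: ['progress', 'quick'] (min_width=14, slack=0)
Line 3: ['voice', 'violin'] (min_width=12, slack=2)
Line 4: ['bee', 'train'] (min_width=9, slack=5)
Line 5: ['grass'] (min_width=5, slack=9)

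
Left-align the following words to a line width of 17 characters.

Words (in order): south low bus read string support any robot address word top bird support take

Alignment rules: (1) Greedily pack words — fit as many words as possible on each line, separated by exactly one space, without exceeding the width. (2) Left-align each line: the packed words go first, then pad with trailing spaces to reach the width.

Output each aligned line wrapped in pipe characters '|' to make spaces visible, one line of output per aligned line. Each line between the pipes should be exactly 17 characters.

Line 1: ['south', 'low', 'bus'] (min_width=13, slack=4)
Line 2: ['read', 'string'] (min_width=11, slack=6)
Line 3: ['support', 'any', 'robot'] (min_width=17, slack=0)
Line 4: ['address', 'word', 'top'] (min_width=16, slack=1)
Line 5: ['bird', 'support', 'take'] (min_width=17, slack=0)

Answer: |south low bus    |
|read string      |
|support any robot|
|address word top |
|bird support take|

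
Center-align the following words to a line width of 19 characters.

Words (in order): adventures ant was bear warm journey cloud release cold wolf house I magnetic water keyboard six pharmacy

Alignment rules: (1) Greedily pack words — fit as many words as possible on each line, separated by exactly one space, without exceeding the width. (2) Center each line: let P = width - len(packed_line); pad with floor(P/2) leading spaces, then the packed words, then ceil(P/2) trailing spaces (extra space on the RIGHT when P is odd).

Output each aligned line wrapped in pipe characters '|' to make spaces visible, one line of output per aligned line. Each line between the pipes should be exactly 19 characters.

Answer: |adventures ant was |
| bear warm journey |
|cloud release cold |
|   wolf house I    |
|  magnetic water   |
|   keyboard six    |
|     pharmacy      |

Derivation:
Line 1: ['adventures', 'ant', 'was'] (min_width=18, slack=1)
Line 2: ['bear', 'warm', 'journey'] (min_width=17, slack=2)
Line 3: ['cloud', 'release', 'cold'] (min_width=18, slack=1)
Line 4: ['wolf', 'house', 'I'] (min_width=12, slack=7)
Line 5: ['magnetic', 'water'] (min_width=14, slack=5)
Line 6: ['keyboard', 'six'] (min_width=12, slack=7)
Line 7: ['pharmacy'] (min_width=8, slack=11)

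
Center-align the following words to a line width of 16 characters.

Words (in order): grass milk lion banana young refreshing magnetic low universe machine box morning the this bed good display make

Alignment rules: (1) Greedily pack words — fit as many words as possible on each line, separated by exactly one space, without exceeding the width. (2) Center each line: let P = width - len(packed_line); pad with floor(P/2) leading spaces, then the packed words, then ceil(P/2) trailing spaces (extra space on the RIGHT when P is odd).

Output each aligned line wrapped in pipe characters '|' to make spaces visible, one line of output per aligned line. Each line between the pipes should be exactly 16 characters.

Answer: |grass milk lion |
|  banana young  |
|   refreshing   |
|  magnetic low  |
|universe machine|
|box morning the |
| this bed good  |
|  display make  |

Derivation:
Line 1: ['grass', 'milk', 'lion'] (min_width=15, slack=1)
Line 2: ['banana', 'young'] (min_width=12, slack=4)
Line 3: ['refreshing'] (min_width=10, slack=6)
Line 4: ['magnetic', 'low'] (min_width=12, slack=4)
Line 5: ['universe', 'machine'] (min_width=16, slack=0)
Line 6: ['box', 'morning', 'the'] (min_width=15, slack=1)
Line 7: ['this', 'bed', 'good'] (min_width=13, slack=3)
Line 8: ['display', 'make'] (min_width=12, slack=4)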